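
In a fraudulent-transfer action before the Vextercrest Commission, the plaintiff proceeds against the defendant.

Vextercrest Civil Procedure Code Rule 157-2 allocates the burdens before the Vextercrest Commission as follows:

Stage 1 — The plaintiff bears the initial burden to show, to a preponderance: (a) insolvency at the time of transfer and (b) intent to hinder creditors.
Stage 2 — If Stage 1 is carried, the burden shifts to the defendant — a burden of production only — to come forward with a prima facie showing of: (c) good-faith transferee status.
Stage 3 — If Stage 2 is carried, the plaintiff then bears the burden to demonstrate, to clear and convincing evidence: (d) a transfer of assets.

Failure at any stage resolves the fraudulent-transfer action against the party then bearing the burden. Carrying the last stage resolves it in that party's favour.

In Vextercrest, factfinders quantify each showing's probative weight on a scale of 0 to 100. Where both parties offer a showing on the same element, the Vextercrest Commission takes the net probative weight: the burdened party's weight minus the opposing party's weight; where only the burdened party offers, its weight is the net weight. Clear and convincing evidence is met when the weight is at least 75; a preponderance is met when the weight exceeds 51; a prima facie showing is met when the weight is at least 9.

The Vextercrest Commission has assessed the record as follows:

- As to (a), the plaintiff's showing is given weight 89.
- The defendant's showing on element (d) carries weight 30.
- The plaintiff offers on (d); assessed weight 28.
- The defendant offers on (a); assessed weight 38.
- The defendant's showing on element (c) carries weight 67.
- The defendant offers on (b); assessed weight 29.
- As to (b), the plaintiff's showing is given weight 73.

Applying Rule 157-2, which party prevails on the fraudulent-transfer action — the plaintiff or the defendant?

Stage 1 (plaintiff, a preponderance, weight exceeds 51): (a) net 89−38=51 ≤ 51 — fails; (b) net 73−29=44 ≤ 51 — fails.
  Not every element is met, so the plaintiff fails to carry Stage 1.
The analysis ends at Stage 1; the defendant prevails.

defendant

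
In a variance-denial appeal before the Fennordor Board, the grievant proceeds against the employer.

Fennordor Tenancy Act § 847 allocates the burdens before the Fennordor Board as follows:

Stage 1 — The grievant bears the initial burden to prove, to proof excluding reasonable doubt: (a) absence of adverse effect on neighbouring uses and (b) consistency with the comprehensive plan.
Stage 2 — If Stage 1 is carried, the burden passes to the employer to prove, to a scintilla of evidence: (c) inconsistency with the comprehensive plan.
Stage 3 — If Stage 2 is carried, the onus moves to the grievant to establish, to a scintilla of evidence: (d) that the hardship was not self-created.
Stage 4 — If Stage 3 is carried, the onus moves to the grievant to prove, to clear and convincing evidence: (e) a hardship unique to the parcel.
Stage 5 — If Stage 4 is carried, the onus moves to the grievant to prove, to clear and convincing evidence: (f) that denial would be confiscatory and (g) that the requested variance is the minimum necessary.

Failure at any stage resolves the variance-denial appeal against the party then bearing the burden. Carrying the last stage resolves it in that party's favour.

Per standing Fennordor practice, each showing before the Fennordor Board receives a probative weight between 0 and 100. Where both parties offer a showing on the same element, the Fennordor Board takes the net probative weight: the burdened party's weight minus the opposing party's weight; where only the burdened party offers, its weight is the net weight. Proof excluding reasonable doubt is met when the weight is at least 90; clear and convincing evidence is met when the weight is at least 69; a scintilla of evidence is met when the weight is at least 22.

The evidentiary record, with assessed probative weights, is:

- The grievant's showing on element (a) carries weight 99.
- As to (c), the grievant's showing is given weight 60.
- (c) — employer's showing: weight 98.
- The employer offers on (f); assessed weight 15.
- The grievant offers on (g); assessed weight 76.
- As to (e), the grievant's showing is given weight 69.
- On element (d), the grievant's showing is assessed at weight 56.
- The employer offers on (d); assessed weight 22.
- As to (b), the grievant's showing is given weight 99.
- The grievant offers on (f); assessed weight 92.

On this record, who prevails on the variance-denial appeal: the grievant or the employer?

grievant

At Stage 1 the grievant must meet proof excluding reasonable doubt (weight is at least 90): on (a) the weight is 99, which does reach 90, so (a) meets the standard; on (b) the weight is 99, which does reach 90, so (b) meets the standard.
  Stage 1 is satisfied; the onus moves to the employer.
At Stage 2 the employer must meet a scintilla of evidence (weight is at least 22): on (c) the weight is 98 less the opposing 60 gives net 38, ≥ 22, so (c) meets the standard.
  Stage 2 carried; the burden shifts to the grievant.
At Stage 3 the grievant must meet a scintilla of evidence (weight is at least 22): on (d) the weight is 56 less the opposing 22 gives net 34, ≥ 22, so (d) meets the standard.
  Stage 3 is satisfied; the grievant continues to bear the burden.
At Stage 4 the grievant must meet clear and convincing evidence (weight is at least 69): on (e) the weight is 69, ≥ 69, so (e) meets the standard.
  Stage 4 is satisfied; the grievant continues to bear the burden.
At Stage 5 the grievant must meet clear and convincing evidence (weight is at least 69): on (f) the weight is 92 less the opposing 15 gives net 77, which does reach 69, so (f) meets the standard; on (g) the weight is 76, ≥ 69, so (g) meets the standard.
  All elements met at the final stage.
With every stage satisfied, the grievant prevails.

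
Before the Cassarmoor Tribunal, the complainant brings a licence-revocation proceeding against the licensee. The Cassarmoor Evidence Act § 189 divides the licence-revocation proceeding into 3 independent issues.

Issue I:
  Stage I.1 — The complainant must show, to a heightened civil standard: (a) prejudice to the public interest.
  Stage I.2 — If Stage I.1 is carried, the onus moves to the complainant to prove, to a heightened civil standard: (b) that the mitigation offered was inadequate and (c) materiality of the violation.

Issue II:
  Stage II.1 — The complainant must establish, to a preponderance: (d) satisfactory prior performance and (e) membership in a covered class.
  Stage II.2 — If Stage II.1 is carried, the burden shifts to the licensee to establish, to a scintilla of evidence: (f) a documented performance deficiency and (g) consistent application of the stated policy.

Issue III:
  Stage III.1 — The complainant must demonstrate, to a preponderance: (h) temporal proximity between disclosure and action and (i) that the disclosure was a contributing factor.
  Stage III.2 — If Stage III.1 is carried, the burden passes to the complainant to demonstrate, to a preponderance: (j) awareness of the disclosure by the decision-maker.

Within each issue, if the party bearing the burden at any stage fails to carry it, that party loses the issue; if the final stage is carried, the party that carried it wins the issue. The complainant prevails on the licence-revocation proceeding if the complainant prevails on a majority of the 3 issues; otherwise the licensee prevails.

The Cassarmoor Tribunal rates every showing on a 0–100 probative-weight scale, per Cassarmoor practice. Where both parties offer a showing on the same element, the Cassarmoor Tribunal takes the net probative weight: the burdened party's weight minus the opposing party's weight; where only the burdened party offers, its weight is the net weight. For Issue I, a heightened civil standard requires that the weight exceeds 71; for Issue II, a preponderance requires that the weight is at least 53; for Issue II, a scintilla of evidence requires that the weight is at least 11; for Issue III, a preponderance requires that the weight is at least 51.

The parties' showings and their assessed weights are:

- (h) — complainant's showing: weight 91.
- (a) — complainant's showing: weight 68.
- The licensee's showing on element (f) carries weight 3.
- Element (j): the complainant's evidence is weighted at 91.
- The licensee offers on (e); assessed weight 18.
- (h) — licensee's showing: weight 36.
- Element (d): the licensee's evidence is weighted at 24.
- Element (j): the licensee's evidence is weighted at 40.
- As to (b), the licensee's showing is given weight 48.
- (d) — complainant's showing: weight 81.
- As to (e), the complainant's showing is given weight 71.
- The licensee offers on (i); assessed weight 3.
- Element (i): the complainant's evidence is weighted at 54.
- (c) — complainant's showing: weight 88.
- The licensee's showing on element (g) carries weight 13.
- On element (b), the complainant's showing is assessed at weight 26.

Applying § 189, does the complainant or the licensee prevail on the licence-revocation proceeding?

— Issue I —
Stage I.1 — burden on complainant; standard: a heightened civil standard (weight exceeds 71).
    (a): 68 ≤ 71 [not met]
  The complainant does not carry Stage I.1.
The licensee prevails on this issue.
— Issue II —
At Stage II.1 the complainant must meet a preponderance (weight is at least 53): on (d) the weight is 81 less the opposing 24 gives net 57, which does reach 53, so (d) meets the standard; on (e) the weight is 71 less the opposing 18 gives net 53, ≥ 53, so (e) meets the standard.
  Stage II.1 carried; the burden shifts to the licensee.
At Stage II.2 the licensee must meet a scintilla of evidence (weight is at least 11): on (f) the weight is 3, which does not reach 11, so (f) does not meet the standard; on (g) the weight is 13, ≥ 11, so (g) meets the standard.
  Not every element is met, so the licensee fails to carry Stage II.2.
The analysis ends at Stage II.2; the complainant prevails on this issue.
— Issue III —
Stage III.1 — burden on complainant; standard: a preponderance (weight is at least 51).
    (h): 91 − 36 = 55 ≥ 51 [met]
    (i): 54 − 3 = 51 ≥ 51 [met]
  Stage III.1 is satisfied; the complainant continues to bear the burden.
Stage III.2 — burden on complainant; standard: a preponderance (weight is at least 51).
    (j): 91 − 40 = 51 ≥ 51 [met]
  All elements met at the final stage.
Every stage carried; the complainant prevails on this issue.
Per-issue: Issue I → licensee; Issue II → complainant; Issue III → complainant. The complainant must prevail on a majority of issues; overall, the complainant prevails.

complainant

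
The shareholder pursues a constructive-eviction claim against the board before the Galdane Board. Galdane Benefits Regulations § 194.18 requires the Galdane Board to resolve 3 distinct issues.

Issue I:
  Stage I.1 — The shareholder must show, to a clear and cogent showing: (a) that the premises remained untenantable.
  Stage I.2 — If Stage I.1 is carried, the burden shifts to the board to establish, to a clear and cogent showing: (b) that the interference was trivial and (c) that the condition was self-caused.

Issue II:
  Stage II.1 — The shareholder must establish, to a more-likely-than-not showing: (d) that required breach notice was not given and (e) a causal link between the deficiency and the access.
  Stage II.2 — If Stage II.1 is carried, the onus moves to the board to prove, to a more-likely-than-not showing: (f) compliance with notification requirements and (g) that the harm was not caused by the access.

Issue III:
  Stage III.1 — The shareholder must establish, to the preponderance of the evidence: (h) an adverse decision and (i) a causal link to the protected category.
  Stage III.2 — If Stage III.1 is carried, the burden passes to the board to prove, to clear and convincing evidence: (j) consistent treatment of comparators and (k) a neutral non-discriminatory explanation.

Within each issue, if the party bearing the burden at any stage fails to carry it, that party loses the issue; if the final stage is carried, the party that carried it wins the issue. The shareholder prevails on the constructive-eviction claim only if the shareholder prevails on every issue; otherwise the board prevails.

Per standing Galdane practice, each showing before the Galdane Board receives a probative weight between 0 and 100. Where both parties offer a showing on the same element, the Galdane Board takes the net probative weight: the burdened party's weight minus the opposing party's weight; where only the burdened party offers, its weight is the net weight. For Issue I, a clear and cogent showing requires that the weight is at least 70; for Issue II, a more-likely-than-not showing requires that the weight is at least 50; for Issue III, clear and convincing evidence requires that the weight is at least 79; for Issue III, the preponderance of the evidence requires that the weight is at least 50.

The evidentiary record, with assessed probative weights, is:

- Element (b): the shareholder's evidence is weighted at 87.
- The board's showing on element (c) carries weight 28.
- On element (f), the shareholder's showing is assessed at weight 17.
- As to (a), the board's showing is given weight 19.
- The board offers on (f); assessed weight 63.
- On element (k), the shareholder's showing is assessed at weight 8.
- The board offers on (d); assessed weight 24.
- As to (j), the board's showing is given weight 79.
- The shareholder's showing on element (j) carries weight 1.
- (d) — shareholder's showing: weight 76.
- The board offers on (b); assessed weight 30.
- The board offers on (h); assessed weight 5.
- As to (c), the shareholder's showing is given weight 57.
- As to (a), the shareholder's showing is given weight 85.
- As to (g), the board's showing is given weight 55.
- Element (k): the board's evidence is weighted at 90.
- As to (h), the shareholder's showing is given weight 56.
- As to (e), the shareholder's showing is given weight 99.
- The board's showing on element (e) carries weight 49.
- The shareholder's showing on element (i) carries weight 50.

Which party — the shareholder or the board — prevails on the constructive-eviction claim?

board

— Issue I —
Stage I.1 (shareholder, a clear and cogent showing, weight is at least 70): (a) net 85−19=66 < 70 — fails.
  Not every element is met, so the shareholder fails to carry Stage I.1.
So the board prevails on this issue.
— Issue II —
At Stage II.1 the shareholder must meet a more-likely-than-not showing (weight is at least 50): on (d) the weight is 76 less the opposing 24 gives net 52, which does reach 50, so (d) meets the standard; on (e) the weight is 99 less the opposing 49 gives net 50, which does reach 50, so (e) meets the standard.
  Stage II.1 is satisfied; the onus moves to the board.
At Stage II.2 the board must meet a more-likely-than-not showing (weight is at least 50): on (f) the weight is 63 less the opposing 17 gives net 46, which does not reach 50, so (f) does not meet the standard; on (g) the weight is 55, which does reach 50, so (g) meets the standard.
  The board does not carry Stage II.2.
The shareholder prevails on this issue.
— Issue III —
Stage III.1 (shareholder, the preponderance of the evidence, weight is at least 50): (h) net 56−5=51 ≥ 50 — meets; (i) 50 ≥ 50 — meets.
  Stage III.1 is satisfied; the onus moves to the board.
Stage III.2 (board, clear and convincing evidence, weight is at least 79): (j) net 79−1=78 < 79 — fails; (k) net 90−8=82 ≥ 79 — meets.
  Not every element is met, so the board fails to carry Stage III.2.
The analysis ends at Stage III.2; the shareholder prevails on this issue.
Per-issue: Issue I → board; Issue II → shareholder; Issue III → shareholder. The shareholder must prevail on every issue; overall, the board prevails.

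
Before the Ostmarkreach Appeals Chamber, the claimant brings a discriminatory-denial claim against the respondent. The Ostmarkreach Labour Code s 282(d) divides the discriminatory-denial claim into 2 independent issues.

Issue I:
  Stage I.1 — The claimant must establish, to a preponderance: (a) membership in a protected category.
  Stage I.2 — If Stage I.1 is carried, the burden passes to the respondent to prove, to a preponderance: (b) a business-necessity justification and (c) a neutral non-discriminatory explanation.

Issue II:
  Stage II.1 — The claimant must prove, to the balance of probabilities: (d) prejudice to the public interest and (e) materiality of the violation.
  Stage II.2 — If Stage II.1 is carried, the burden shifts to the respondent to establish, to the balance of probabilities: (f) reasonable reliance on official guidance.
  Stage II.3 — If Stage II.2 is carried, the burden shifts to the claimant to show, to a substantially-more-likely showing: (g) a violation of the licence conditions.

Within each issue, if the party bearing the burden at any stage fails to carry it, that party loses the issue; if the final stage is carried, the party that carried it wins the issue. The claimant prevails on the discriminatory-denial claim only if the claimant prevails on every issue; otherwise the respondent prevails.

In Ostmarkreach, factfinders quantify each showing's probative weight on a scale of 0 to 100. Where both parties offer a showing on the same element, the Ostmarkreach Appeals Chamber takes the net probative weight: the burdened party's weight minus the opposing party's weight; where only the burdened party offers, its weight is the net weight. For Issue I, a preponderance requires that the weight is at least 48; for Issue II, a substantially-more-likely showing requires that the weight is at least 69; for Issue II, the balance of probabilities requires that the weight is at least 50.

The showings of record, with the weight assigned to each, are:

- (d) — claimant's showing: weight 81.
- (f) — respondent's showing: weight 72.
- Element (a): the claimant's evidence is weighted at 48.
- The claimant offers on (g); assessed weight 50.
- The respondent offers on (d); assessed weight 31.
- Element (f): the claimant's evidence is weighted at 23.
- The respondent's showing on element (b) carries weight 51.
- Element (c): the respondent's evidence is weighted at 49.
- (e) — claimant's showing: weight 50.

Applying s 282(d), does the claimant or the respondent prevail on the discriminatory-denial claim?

respondent

— Issue I —
Stage I.1 — burden on claimant; standard: a preponderance (weight is at least 48).
    (a): 48 ≥ 48 [met]
  Stage I.1 is satisfied; the onus moves to the respondent.
Stage I.2 — burden on respondent; standard: a preponderance (weight is at least 48).
    (b): 51 ≥ 48 [met]
    (c): 49 ≥ 48 [met]
  Stage I.2 carried; the final stage is satisfied.
All stages carried — the respondent prevails on this issue.
— Issue II —
At Stage II.1 the claimant must meet the balance of probabilities (weight is at least 50): on (d) the weight is 81 less the opposing 31 gives net 50, ≥ 50, so (d) meets the standard; on (e) the weight is 50, which does reach 50, so (e) meets the standard.
  Stage II.1 carried; the burden shifts to the respondent.
At Stage II.2 the respondent must meet the balance of probabilities (weight is at least 50): on (f) the weight is 72 less the opposing 23 gives net 49, which does not reach 50, so (f) does not meet the standard.
  Stage II.2 not carried; the respondent fails its burden.
So the claimant prevails on this issue.
Per-issue: Issue I → respondent; Issue II → claimant. The claimant must prevail on every issue; overall, the respondent prevails.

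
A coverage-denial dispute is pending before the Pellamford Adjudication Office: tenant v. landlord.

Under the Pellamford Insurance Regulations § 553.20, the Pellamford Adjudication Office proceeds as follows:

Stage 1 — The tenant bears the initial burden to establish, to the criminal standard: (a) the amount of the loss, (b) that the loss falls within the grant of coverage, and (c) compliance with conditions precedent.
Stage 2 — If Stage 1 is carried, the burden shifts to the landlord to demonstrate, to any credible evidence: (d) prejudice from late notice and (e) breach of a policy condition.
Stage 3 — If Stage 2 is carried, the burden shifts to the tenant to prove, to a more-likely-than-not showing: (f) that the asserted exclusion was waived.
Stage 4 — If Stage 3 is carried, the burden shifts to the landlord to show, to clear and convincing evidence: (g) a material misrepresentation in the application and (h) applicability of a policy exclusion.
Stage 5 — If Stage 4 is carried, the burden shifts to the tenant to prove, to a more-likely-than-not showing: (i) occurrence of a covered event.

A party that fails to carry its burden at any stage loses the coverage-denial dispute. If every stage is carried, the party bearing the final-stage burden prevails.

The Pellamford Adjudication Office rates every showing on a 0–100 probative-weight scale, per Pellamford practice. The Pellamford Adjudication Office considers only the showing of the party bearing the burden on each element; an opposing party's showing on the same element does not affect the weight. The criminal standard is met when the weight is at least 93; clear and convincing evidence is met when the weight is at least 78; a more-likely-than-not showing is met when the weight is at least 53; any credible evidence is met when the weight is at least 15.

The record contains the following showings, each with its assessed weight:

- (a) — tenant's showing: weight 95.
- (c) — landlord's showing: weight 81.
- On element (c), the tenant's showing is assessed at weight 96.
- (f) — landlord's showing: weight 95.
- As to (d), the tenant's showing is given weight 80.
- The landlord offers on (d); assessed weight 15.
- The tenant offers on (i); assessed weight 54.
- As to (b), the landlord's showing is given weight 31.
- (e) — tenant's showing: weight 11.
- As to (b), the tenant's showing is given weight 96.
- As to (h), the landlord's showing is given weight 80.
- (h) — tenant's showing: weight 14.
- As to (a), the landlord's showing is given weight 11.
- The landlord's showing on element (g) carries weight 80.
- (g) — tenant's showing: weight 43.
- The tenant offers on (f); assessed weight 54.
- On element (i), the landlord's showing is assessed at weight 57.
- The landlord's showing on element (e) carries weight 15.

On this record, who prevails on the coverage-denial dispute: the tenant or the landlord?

tenant

At Stage 1 the tenant must meet the criminal standard (weight is at least 93): on (a) the weight is 95 (the landlord's 11 is given no effect), which does reach 93, so (a) meets the standard; on (b) the weight is 96 (the landlord's 31 is given no effect), ≥ 93, so (b) meets the standard; on (c) the weight is 96 (the landlord's 81 is given no effect), ≥ 93, so (c) meets the standard.
  All elements met. The burden passes to the landlord.
At Stage 2 the landlord must meet any credible evidence (weight is at least 15): on (d) the weight is 15 (the tenant's 80 is given no effect), ≥ 15, so (d) meets the standard; on (e) the weight is 15 (the tenant's 11 is given no effect), which does reach 15, so (e) meets the standard.
  Stage 2 is satisfied; the onus moves to the tenant.
At Stage 3 the tenant must meet a more-likely-than-not showing (weight is at least 53): on (f) the weight is 54 (the landlord's 95 is given no effect), which does reach 53, so (f) meets the standard.
  All elements met. The burden passes to the landlord.
At Stage 4 the landlord must meet clear and convincing evidence (weight is at least 78): on (g) the weight is 80 (the tenant's 43 is given no effect), ≥ 78, so (g) meets the standard; on (h) the weight is 80 (the tenant's 14 is given no effect), which does reach 78, so (h) meets the standard.
  All elements met. The burden passes to the tenant.
At Stage 5 the tenant must meet a more-likely-than-not showing (weight is at least 53): on (i) the weight is 54 (the landlord's 57 is given no effect), which does reach 53, so (i) meets the standard.
  The tenant carries the last stage.
With every stage satisfied, the tenant prevails.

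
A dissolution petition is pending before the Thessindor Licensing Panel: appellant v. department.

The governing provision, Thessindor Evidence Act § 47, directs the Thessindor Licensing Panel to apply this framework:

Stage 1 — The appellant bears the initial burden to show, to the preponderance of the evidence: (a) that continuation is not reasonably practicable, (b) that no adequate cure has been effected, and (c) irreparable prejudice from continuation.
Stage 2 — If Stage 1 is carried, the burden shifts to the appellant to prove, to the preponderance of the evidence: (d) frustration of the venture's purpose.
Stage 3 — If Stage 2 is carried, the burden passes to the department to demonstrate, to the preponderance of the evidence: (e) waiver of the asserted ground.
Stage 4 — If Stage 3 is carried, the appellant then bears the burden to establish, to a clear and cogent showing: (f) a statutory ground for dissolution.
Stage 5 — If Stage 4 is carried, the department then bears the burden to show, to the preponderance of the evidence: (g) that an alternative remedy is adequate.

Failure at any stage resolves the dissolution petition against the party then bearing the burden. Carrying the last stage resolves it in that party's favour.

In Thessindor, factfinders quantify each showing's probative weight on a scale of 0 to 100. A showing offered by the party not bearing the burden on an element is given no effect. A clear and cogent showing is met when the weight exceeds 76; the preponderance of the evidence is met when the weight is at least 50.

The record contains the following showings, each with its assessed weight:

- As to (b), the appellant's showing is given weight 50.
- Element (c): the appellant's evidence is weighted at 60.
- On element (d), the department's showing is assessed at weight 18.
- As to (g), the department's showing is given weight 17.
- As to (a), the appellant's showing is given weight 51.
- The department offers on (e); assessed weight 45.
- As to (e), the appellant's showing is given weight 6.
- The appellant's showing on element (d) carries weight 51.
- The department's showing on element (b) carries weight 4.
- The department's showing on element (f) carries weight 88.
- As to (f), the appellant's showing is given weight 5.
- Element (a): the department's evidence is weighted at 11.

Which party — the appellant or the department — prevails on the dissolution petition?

Stage 1 (appellant, the preponderance of the evidence, weight is at least 50): (a) 51 (department's 11 disregarded) ≥ 50 — meets; (b) 50 (department's 4 disregarded) ≥ 50 — meets; (c) 60 ≥ 50 — meets.
  Stage 1 carried; the burden remains with the appellant.
Stage 2 (appellant, the preponderance of the evidence, weight is at least 50): (d) 51 (department's 18 disregarded) ≥ 50 — meets.
  Stage 2 carried; the burden shifts to the department.
Stage 3 (department, the preponderance of the evidence, weight is at least 50): (e) 45 (appellant's 6 disregarded) < 50 — fails.
  Not every element is met, so the department fails to carry Stage 3.
The appellant prevails.

appellant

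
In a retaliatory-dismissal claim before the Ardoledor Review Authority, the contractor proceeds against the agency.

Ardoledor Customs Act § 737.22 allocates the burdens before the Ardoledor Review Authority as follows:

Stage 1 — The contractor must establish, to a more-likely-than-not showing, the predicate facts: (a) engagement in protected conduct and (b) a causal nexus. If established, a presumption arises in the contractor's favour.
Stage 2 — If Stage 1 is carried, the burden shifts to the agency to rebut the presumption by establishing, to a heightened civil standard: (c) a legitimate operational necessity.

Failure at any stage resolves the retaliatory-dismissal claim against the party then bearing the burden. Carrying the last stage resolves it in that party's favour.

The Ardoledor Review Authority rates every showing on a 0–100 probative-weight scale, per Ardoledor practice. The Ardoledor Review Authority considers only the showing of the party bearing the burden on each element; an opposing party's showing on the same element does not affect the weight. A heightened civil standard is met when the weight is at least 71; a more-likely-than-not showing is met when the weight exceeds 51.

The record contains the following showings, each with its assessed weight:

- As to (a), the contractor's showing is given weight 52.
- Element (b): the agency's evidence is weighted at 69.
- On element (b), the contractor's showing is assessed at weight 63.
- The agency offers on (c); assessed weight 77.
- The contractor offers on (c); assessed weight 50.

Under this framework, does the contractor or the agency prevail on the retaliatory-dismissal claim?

agency

Stage 1 — burden on contractor; standard: a more-likely-than-not showing (weight exceeds 51).
    (a): 52 > 51 [met]
    (b): 63 (agency's 69 disregarded) > 51 [met]
  Stage 1 carried; the burden shifts to the agency.
Stage 2 — burden on agency; standard: a heightened civil standard (weight is at least 71).
    (c): 77 (contractor's 50 disregarded) ≥ 71 [met]
  Stage 2 carried; the final stage is satisfied.
With every stage satisfied, the agency prevails.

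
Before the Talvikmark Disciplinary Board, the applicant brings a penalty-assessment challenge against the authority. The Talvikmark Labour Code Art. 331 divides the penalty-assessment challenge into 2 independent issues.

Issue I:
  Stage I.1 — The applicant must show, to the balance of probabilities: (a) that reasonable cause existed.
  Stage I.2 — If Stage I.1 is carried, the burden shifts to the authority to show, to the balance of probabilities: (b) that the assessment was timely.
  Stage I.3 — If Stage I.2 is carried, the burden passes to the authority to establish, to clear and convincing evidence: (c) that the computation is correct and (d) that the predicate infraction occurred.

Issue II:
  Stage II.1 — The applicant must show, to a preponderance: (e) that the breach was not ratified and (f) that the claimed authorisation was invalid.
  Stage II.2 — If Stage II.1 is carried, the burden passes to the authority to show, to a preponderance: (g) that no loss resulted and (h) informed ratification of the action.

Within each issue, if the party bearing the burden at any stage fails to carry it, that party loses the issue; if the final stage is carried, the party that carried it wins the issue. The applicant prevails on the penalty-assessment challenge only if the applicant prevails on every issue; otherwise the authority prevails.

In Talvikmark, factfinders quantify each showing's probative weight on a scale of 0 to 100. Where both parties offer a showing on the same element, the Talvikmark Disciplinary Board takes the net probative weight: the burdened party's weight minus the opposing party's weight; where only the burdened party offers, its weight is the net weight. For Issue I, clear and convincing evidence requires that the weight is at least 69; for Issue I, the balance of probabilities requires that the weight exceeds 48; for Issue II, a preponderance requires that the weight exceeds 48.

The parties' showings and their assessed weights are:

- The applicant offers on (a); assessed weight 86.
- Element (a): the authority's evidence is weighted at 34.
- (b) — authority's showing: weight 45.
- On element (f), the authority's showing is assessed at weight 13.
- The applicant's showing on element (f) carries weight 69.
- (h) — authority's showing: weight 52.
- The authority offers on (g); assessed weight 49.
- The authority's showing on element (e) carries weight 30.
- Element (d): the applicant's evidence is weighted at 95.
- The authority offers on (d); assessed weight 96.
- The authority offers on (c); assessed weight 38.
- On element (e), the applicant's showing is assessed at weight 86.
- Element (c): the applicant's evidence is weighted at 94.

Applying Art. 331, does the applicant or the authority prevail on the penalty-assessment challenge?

— Issue I —
At Stage I.1 the applicant must meet the balance of probabilities (weight exceeds 48): on (a) the weight is 86 less the opposing 34 gives net 52, > 48, so (a) meets the standard.
  Stage I.1 is satisfied; the onus moves to the authority.
At Stage I.2 the authority must meet the balance of probabilities (weight exceeds 48): on (b) the weight is 45, which does not exceed 48, so (b) does not meet the standard.
  Stage I.2 not carried; the authority fails its burden.
So the applicant prevails on this issue.
— Issue II —
At Stage II.1 the applicant must meet a preponderance (weight exceeds 48): on (e) the weight is 86 less the opposing 30 gives net 56, > 48, so (e) meets the standard; on (f) the weight is 69 less the opposing 13 gives net 56, which does exceed 48, so (f) meets the standard.
  Stage II.1 is satisfied; the onus moves to the authority.
At Stage II.2 the authority must meet a preponderance (weight exceeds 48): on (g) the weight is 49, > 48, so (g) meets the standard; on (h) the weight is 52, > 48, so (h) meets the standard.
  The authority carries the last stage.
Every stage carried; the authority prevails on this issue.
Per-issue: Issue I → applicant; Issue II → authority. The applicant must prevail on every issue; overall, the authority prevails.

authority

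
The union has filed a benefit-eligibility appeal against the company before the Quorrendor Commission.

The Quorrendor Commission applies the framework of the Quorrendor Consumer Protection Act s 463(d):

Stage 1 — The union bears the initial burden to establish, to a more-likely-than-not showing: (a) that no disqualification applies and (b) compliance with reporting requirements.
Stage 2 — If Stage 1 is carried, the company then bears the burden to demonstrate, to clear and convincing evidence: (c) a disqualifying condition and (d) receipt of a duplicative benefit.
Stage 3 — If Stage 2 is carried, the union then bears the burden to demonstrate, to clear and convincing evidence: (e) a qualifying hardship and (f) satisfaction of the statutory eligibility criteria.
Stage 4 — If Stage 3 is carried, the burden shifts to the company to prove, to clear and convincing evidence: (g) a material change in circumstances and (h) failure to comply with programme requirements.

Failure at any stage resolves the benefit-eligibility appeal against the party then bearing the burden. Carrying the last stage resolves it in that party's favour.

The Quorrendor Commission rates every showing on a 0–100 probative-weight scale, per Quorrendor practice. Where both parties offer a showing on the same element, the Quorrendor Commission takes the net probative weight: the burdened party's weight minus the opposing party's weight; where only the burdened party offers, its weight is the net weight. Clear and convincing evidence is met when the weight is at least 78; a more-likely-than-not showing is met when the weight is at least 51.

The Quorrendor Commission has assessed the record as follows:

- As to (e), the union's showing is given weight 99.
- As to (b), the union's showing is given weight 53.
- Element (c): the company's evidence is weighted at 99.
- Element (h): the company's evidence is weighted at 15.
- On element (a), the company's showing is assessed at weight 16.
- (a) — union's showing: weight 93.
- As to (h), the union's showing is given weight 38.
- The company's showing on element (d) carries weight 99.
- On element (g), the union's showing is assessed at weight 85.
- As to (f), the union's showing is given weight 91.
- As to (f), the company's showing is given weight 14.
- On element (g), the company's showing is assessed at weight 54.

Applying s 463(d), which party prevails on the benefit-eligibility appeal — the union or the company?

company

At Stage 1 the union must meet a more-likely-than-not showing (weight is at least 51): on (a) the weight is 93 less the opposing 16 gives net 77, which does reach 51, so (a) meets the standard; on (b) the weight is 53, ≥ 51, so (b) meets the standard.
  Stage 1 carried; the burden shifts to the company.
At Stage 2 the company must meet clear and convincing evidence (weight is at least 78): on (c) the weight is 99, which does reach 78, so (c) meets the standard; on (d) the weight is 99, ≥ 78, so (d) meets the standard.
  Stage 2 carried; the burden shifts to the union.
At Stage 3 the union must meet clear and convincing evidence (weight is at least 78): on (e) the weight is 99, ≥ 78, so (e) meets the standard; on (f) the weight is 91 less the opposing 14 gives net 77, < 78, so (f) does not meet the standard.
  Stage 3 not carried; the union fails its burden.
So the company prevails.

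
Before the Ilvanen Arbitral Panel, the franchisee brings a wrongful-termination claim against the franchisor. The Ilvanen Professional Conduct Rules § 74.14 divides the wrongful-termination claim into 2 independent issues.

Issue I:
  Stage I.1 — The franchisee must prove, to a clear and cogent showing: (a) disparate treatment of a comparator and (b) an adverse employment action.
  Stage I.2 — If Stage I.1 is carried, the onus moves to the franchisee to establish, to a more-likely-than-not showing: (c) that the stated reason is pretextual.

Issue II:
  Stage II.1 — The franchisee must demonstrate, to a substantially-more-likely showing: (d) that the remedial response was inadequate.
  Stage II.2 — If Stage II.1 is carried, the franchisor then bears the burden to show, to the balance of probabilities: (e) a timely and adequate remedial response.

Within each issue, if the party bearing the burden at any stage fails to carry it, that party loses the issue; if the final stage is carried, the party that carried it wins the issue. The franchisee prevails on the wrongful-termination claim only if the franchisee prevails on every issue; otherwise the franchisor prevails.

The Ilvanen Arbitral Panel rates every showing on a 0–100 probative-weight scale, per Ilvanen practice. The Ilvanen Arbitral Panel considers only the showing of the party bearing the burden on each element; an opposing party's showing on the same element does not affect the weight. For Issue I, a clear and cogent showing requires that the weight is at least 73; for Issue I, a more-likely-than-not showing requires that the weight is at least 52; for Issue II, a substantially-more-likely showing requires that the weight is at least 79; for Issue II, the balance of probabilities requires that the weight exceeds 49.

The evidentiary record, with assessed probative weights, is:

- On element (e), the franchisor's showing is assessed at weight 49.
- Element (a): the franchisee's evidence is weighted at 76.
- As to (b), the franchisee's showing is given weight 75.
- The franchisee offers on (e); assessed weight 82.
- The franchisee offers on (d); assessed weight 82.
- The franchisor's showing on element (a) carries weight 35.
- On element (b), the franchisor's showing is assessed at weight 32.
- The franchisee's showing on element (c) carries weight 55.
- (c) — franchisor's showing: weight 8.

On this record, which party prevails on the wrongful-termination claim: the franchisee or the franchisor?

— Issue I —
Stage I.1 — burden on franchisee; standard: a clear and cogent showing (weight is at least 73).
    (a): 76 (franchisor's 35 disregarded) ≥ 73 [met]
    (b): 75 (franchisor's 32 disregarded) ≥ 73 [met]
  Stage I.1 is satisfied; the franchisee continues to bear the burden.
Stage I.2 — burden on franchisee; standard: a more-likely-than-not showing (weight is at least 52).
    (c): 55 (franchisor's 8 disregarded) ≥ 52 [met]
  All elements met at the final stage.
With every stage satisfied, the franchisee prevails on this issue.
— Issue II —
Stage II.1 (franchisee, a substantially-more-likely showing, weight is at least 79): (d) 82 ≥ 79 — meets.
  The franchisee carries Stage II.1; the franchisor now bears the burden.
Stage II.2 (franchisor, the balance of probabilities, weight exceeds 49): (e) 49 (franchisee's 82 disregarded) ≤ 49 — fails.
  Stage II.2 not carried; the franchisor fails its burden.
The analysis ends at Stage II.2; the franchisee prevails on this issue.
Per-issue: Issue I → franchisee; Issue II → franchisee. The franchisee must prevail on every issue; overall, the franchisee prevails.

franchisee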